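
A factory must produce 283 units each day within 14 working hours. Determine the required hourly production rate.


Formula: Production Rate = Daily Demand / Available Hours
Rate = 283 units/day / 14 hours/day
Rate = 20.2 units/hour

20.2 units/hour


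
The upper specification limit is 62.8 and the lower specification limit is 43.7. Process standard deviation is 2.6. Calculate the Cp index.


Cp = (62.8 - 43.7) / (6 * 2.6)

1.22


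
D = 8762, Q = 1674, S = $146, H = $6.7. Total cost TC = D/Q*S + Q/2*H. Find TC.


TC = 8762/1674 * 146 + 1674/2 * 6.7

$6372.09


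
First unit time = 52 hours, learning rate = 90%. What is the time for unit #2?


Formula: T_n = T_1 * (learning_rate)^(log2(n)) where learning_rate = rate/100
Doublings = log2(2) = 1
T_n = 52 * 0.9^1
T_n = 52 * 0.9 = 46.8 hours

46.8 hours


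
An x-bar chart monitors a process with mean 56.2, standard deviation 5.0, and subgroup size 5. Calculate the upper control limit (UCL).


UCL = 56.2 + 3 * 5.0 / sqrt(5)

62.91


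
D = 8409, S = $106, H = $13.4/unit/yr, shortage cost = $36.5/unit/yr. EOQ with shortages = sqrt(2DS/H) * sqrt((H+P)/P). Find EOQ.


Formula: EOQ* = sqrt(2DS/H) * sqrt((H+P)/P)
Base EOQ = sqrt(2*8409*106/13.4) = 364.74 units
Correction = sqrt((13.4+36.5)/36.5) = 1.16924
EOQ* = 364.74 * 1.16924 = 426.5 units

426.5 units


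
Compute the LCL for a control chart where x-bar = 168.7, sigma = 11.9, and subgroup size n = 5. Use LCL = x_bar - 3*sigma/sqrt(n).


LCL = 168.7 - 3 * 11.9 / sqrt(5)

152.73


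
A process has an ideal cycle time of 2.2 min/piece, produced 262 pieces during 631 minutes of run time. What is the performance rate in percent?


Formula: Performance = (Ideal CT * Total Count) / Run Time * 100
Ideal output time = 2.2 * 262 = 576.4 min
Performance = 576.4 / 631 * 100 = 91.3%

91.3%


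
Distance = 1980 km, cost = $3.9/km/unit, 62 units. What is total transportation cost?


TC = dist * cost * units = 1980 * 3.9 * 62 = $478764.00

$478764.00


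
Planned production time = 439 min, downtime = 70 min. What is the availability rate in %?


Formula: Availability = (Planned Time - Downtime) / Planned Time * 100
Uptime = 439 - 70 = 369 min
Availability = 369 / 439 * 100 = 84.1%

84.1%


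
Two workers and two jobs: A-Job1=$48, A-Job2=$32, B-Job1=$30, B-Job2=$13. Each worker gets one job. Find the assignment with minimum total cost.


Option 1: A->1 + B->2 = $48 + $13 = $61
Option 2: A->2 + B->1 = $32 + $30 = $62
Min cost = min($61, $62) = $61

$61


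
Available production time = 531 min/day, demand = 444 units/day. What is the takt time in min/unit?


Formula: Takt Time = Available Production Time / Customer Demand
Takt = 531 min/day / 444 units/day
Takt = 1.2 min/unit

1.2 min/unit


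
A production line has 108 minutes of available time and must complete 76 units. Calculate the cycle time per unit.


Formula: CT = Available Time / Number of Units
CT = 108 min / 76 units
CT = 1.42 min/unit

1.42 min/unit


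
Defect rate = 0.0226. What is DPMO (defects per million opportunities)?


DPMO = defect_rate * 1000000 = 0.0226 * 1000000

22600


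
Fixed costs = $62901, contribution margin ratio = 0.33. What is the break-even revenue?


Formula: BER = Fixed Costs / Contribution Margin Ratio
BER = $62901 / 0.33
BER = $190609.09 (to the nearest cent)

$190609.09


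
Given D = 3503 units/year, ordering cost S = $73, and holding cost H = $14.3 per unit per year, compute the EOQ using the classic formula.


Formula: EOQ = sqrt(2 * D * S / H)
Numerator: 2 * 3503 * 73 = 511438
2DS/H = 511438 / 14.3 = 35764.9
EOQ = sqrt(35764.9) = 189.1 units

189.1 units


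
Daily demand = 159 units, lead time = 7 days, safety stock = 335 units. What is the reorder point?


Formula: ROP = (Daily Demand * Lead Time) + Safety Stock
Demand during lead time = 159 * 7 = 1113 units
ROP = 1113 + 335 = 1448 units

1448 units


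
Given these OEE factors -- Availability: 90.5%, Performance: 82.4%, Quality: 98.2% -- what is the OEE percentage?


Formula: OEE = Availability * Performance * Quality / 10000
A * P = 90.5% * 82.4% / 100 = 74.57%
OEE = 74.57% * 98.2% / 100 = 73.2%

73.2%


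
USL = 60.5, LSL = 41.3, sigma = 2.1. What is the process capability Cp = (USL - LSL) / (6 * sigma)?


Cp = (60.5 - 41.3) / (6 * 2.1)

1.52


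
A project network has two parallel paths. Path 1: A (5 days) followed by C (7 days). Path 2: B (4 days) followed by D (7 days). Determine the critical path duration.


Path 1 = 5 + 7 = 12 days
Path 2 = 4 + 7 = 11 days
Duration = max(12, 11) = 12 days

12 days


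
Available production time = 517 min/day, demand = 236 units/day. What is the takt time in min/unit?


Formula: Takt Time = Available Production Time / Customer Demand
Takt = 517 min/day / 236 units/day
Takt = 2.19 min/unit

2.19 min/unit


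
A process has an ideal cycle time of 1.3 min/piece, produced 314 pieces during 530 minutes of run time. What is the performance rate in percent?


Formula: Performance = (Ideal CT * Total Count) / Run Time * 100
Ideal output time = 1.3 * 314 = 408.2 min
Performance = 408.2 / 530 * 100 = 77.0%

77.0%


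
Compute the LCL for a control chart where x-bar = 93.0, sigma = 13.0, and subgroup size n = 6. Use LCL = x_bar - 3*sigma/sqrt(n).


LCL = 93.0 - 3 * 13.0 / sqrt(6)

77.08


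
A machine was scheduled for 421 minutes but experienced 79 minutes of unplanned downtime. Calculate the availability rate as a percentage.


Formula: Availability = (Planned Time - Downtime) / Planned Time * 100
Uptime = 421 - 79 = 342 min
Availability = 342 / 421 * 100 = 81.2%

81.2%


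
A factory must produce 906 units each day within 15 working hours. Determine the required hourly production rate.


Formula: Production Rate = Daily Demand / Available Hours
Rate = 906 units/day / 15 hours/day
Rate = 60.4 units/hour

60.4 units/hour


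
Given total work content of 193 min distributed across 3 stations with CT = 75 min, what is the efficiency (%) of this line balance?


Formula: Efficiency = Sum of Task Times / (N_stations * CT) * 100
Total station capacity = 3 stations * 75 min = 225 min
Efficiency = 193 / 225 * 100 = 85.8%

85.8%


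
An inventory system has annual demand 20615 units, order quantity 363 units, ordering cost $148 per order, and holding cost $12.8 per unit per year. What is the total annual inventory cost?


TC = 20615/363 * 148 + 363/2 * 12.8

$10728.21


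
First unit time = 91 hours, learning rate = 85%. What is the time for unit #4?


Formula: T_n = T_1 * (learning_rate)^(log2(n)) where learning_rate = rate/100
Doublings = log2(4) = 2
T_n = 91 * 0.85^2
T_n = 91 * 0.7225 = 65.7 hours

65.7 hours


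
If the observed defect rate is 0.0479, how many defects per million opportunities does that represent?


DPMO = defect_rate * 1000000 = 0.0479 * 1000000

47900


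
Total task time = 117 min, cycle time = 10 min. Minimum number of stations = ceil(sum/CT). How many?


Formula: N_min = ceil(Sum of Task Times / Cycle Time)
N_min = ceil(117 min / 10 min) = ceil(11.7)
N_min = 12 stations

12


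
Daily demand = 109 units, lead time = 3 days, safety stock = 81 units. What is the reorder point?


Formula: ROP = (Daily Demand * Lead Time) + Safety Stock
Demand during lead time = 109 * 3 = 327 units
ROP = 327 + 81 = 408 units

408 units


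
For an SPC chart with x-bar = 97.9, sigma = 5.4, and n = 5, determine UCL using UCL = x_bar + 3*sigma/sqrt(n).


UCL = 97.9 + 3 * 5.4 / sqrt(5)

105.14


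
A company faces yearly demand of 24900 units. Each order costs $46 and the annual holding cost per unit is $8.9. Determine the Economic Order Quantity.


Formula: EOQ = sqrt(2 * D * S / H)
Numerator: 2 * 24900 * 46 = 2290800
2DS/H = 2290800 / 8.9 = 257393.3
EOQ = sqrt(257393.3) = 507.3 units

507.3 units


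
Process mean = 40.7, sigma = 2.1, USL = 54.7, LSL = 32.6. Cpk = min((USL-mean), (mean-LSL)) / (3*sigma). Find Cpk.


Cpu = (54.7 - 40.7) / (3 * 2.1) = 2.22
Cpl = (40.7 - 32.6) / (3 * 2.1) = 1.29
Cpk = min(2.22, 1.29) = 1.29

1.29


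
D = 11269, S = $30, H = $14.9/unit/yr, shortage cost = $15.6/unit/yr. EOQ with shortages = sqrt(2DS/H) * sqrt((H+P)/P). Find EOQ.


Formula: EOQ* = sqrt(2DS/H) * sqrt((H+P)/P)
Base EOQ = sqrt(2*11269*30/14.9) = 213.02 units
Correction = sqrt((14.9+15.6)/15.6) = 1.39826
EOQ* = 213.02 * 1.39826 = 297.9 units

297.9 units


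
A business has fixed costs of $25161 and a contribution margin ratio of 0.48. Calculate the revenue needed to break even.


Formula: BER = Fixed Costs / Contribution Margin Ratio
BER = $25161 / 0.48
BER = $52418.75 (to the nearest cent)

$52418.75


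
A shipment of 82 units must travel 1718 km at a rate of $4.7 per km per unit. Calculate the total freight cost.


TC = dist * cost * units = 1718 * 4.7 * 82 = $662117.20

$662117.20


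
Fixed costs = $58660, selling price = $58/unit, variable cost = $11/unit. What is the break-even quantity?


Formula: BEQ = Fixed Costs / (Price - Variable Cost)
Contribution margin = $58 - $11 = $47/unit
BEQ = ceil($58660 / $47/unit) = ceil(1248.09) = 1249 units

1249 units


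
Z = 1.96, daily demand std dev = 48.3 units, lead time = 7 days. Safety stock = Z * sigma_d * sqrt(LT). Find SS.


Formula: SS = z * sigma_d * sqrt(LT)
sqrt(LT) = sqrt(7) = 2.6458
SS = 1.96 * 48.3 * 2.6458
SS = 250.5 units

250.5 units


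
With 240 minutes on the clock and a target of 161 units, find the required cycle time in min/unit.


Formula: CT = Available Time / Number of Units
CT = 240 min / 161 units
CT = 1.49 min/unit

1.49 min/unit


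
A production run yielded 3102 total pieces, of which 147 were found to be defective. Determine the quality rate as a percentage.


Formula: Quality Rate = Good Pieces / Total Pieces * 100
Good pieces = 3102 - 147 = 2955
QR = 2955 / 3102 * 100 = 95.3%

95.3%


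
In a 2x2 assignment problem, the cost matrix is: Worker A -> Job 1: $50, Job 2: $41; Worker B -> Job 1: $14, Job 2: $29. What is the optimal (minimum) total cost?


Option 1: A->1 + B->2 = $50 + $29 = $79
Option 2: A->2 + B->1 = $41 + $14 = $55
Min cost = min($79, $55) = $55

$55


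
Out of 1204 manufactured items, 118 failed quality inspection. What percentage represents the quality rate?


Formula: Quality Rate = Good Pieces / Total Pieces * 100
Good pieces = 1204 - 118 = 1086
QR = 1086 / 1204 * 100 = 90.2%

90.2%


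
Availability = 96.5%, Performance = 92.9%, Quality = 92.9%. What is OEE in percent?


Formula: OEE = Availability * Performance * Quality / 10000
A * P = 96.5% * 92.9% / 100 = 89.65%
OEE = 89.65% * 92.9% / 100 = 83.3%

83.3%


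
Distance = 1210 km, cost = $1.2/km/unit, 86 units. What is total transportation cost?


TC = dist * cost * units = 1210 * 1.2 * 86 = $124872.00

$124872.00


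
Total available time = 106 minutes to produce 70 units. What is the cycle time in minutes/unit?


Formula: CT = Available Time / Number of Units
CT = 106 min / 70 units
CT = 1.51 min/unit

1.51 min/unit


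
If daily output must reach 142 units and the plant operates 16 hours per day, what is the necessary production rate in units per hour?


Formula: Production Rate = Daily Demand / Available Hours
Rate = 142 units/day / 16 hours/day
Rate = 8.9 units/hour

8.9 units/hour


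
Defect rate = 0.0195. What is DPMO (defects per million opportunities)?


DPMO = defect_rate * 1000000 = 0.0195 * 1000000

19500


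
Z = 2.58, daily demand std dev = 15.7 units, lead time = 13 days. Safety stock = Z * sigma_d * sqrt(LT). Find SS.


Formula: SS = z * sigma_d * sqrt(LT)
sqrt(LT) = sqrt(13) = 3.6056
SS = 2.58 * 15.7 * 3.6056
SS = 146.0 units

146.0 units


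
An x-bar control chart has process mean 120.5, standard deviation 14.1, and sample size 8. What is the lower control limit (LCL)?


LCL = 120.5 - 3 * 14.1 / sqrt(8)

105.54


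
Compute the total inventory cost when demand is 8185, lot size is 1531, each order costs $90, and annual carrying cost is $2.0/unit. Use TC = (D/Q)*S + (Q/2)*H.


TC = 8185/1531 * 90 + 1531/2 * 2.0

$2012.16


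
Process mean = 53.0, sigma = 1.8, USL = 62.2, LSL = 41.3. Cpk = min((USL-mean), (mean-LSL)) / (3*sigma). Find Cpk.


Cpu = (62.2 - 53.0) / (3 * 1.8) = 1.7
Cpl = (53.0 - 41.3) / (3 * 1.8) = 2.17
Cpk = min(1.7, 2.17) = 1.7

1.7


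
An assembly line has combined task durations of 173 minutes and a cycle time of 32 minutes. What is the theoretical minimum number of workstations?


Formula: N_min = ceil(Sum of Task Times / Cycle Time)
N_min = ceil(173 min / 32 min) = ceil(5.4062)
N_min = 6 stations

6


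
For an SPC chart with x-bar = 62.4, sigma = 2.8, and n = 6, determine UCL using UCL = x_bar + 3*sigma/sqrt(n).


UCL = 62.4 + 3 * 2.8 / sqrt(6)

65.83


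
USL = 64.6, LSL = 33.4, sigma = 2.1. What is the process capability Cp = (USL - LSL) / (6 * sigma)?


Cp = (64.6 - 33.4) / (6 * 2.1)

2.48


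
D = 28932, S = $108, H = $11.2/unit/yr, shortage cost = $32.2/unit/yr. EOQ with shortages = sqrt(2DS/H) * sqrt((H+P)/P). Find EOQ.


Formula: EOQ* = sqrt(2DS/H) * sqrt((H+P)/P)
Base EOQ = sqrt(2*28932*108/11.2) = 746.98 units
Correction = sqrt((11.2+32.2)/32.2) = 1.16096
EOQ* = 746.98 * 1.16096 = 867.2 units

867.2 units


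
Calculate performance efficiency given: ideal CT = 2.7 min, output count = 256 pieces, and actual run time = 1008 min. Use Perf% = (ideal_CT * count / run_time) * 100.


Formula: Performance = (Ideal CT * Total Count) / Run Time * 100
Ideal output time = 2.7 * 256 = 691.2 min
Performance = 691.2 / 1008 * 100 = 68.6%

68.6%


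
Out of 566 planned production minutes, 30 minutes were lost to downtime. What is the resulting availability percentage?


Formula: Availability = (Planned Time - Downtime) / Planned Time * 100
Uptime = 566 - 30 = 536 min
Availability = 536 / 566 * 100 = 94.7%

94.7%


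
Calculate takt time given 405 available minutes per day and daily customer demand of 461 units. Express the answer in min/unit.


Formula: Takt Time = Available Production Time / Customer Demand
Takt = 405 min/day / 461 units/day
Takt = 0.88 min/unit

0.88 min/unit


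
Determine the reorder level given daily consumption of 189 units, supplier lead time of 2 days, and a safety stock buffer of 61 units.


Formula: ROP = (Daily Demand * Lead Time) + Safety Stock
Demand during lead time = 189 * 2 = 378 units
ROP = 378 + 61 = 439 units

439 units


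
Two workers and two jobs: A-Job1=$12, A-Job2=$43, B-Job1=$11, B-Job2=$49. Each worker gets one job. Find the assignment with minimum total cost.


Option 1: A->1 + B->2 = $12 + $49 = $61
Option 2: A->2 + B->1 = $43 + $11 = $54
Min cost = min($61, $54) = $54

$54


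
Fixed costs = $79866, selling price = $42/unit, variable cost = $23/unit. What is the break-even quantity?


Formula: BEQ = Fixed Costs / (Price - Variable Cost)
Contribution margin = $42 - $23 = $19/unit
BEQ = ceil($79866 / $19/unit) = ceil(4203.47) = 4204 units

4204 units


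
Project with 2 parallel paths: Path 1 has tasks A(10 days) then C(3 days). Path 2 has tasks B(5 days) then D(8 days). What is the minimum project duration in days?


Path 1 = 10 + 3 = 13 days
Path 2 = 5 + 8 = 13 days
Duration = max(13, 13) = 13 days

13 days


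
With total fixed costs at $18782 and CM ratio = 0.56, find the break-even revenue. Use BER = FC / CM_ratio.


Formula: BER = Fixed Costs / Contribution Margin Ratio
BER = $18782 / 0.56
BER = $33539.29 (to the nearest cent)

$33539.29


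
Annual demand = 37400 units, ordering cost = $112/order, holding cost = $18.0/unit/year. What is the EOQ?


Formula: EOQ = sqrt(2 * D * S / H)
Numerator: 2 * 37400 * 112 = 8377600
2DS/H = 8377600 / 18.0 = 465422.2
EOQ = sqrt(465422.2) = 682.2 units

682.2 units


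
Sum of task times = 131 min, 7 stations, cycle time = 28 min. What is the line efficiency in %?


Formula: Efficiency = Sum of Task Times / (N_stations * CT) * 100
Total station capacity = 7 stations * 28 min = 196 min
Efficiency = 131 / 196 * 100 = 66.8%

66.8%


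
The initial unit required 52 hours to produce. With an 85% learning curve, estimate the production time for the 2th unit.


Formula: T_n = T_1 * (learning_rate)^(log2(n)) where learning_rate = rate/100
Doublings = log2(2) = 1
T_n = 52 * 0.85^1
T_n = 52 * 0.85 = 44.2 hours

44.2 hours


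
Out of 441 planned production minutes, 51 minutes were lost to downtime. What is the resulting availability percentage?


Formula: Availability = (Planned Time - Downtime) / Planned Time * 100
Uptime = 441 - 51 = 390 min
Availability = 390 / 441 * 100 = 88.4%

88.4%


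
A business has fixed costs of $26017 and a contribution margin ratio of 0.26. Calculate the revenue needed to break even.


Formula: BER = Fixed Costs / Contribution Margin Ratio
BER = $26017 / 0.26
BER = $100065.38 (to the nearest cent)

$100065.38


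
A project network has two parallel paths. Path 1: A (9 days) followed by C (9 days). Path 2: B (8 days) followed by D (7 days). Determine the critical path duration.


Path 1 = 9 + 9 = 18 days
Path 2 = 8 + 7 = 15 days
Duration = max(18, 15) = 18 days

18 days


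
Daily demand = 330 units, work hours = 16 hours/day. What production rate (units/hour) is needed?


Formula: Production Rate = Daily Demand / Available Hours
Rate = 330 units/day / 16 hours/day
Rate = 20.6 units/hour

20.6 units/hour


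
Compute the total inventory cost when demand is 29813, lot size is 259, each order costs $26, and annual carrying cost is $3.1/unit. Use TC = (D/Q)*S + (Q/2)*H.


TC = 29813/259 * 26 + 259/2 * 3.1

$3394.26


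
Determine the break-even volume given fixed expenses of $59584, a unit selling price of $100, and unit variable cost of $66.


Formula: BEQ = Fixed Costs / (Price - Variable Cost)
Contribution margin = $100 - $66 = $34/unit
BEQ = ceil($59584 / $34/unit) = ceil(1752.47) = 1753 units

1753 units


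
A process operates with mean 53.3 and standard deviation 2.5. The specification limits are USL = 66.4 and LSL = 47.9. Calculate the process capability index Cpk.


Cpu = (66.4 - 53.3) / (3 * 2.5) = 1.75
Cpl = (53.3 - 47.9) / (3 * 2.5) = 0.72
Cpk = min(1.75, 0.72) = 0.72

0.72


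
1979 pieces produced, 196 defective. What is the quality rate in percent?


Formula: Quality Rate = Good Pieces / Total Pieces * 100
Good pieces = 1979 - 196 = 1783
QR = 1783 / 1979 * 100 = 90.1%

90.1%


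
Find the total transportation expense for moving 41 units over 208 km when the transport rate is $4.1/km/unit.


TC = dist * cost * units = 208 * 4.1 * 41 = $34964.80

$34964.80


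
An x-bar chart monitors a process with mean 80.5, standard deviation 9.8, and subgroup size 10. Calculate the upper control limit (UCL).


UCL = 80.5 + 3 * 9.8 / sqrt(10)

89.8


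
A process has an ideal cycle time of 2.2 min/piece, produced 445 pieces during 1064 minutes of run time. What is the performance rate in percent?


Formula: Performance = (Ideal CT * Total Count) / Run Time * 100
Ideal output time = 2.2 * 445 = 979.0 min
Performance = 979.0 / 1064 * 100 = 92.0%

92.0%


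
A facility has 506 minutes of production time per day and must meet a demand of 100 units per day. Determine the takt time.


Formula: Takt Time = Available Production Time / Customer Demand
Takt = 506 min/day / 100 units/day
Takt = 5.06 min/unit

5.06 min/unit


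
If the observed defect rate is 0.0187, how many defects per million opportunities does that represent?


DPMO = defect_rate * 1000000 = 0.0187 * 1000000

18700


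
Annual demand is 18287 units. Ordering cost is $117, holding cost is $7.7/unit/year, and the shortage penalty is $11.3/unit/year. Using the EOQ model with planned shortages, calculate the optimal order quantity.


Formula: EOQ* = sqrt(2DS/H) * sqrt((H+P)/P)
Base EOQ = sqrt(2*18287*117/7.7) = 745.48 units
Correction = sqrt((7.7+11.3)/11.3) = 1.29669
EOQ* = 745.48 * 1.29669 = 966.7 units

966.7 units


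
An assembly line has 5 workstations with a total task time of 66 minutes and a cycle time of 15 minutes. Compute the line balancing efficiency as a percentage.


Formula: Efficiency = Sum of Task Times / (N_stations * CT) * 100
Total station capacity = 5 stations * 15 min = 75 min
Efficiency = 66 / 75 * 100 = 88.0%

88.0%


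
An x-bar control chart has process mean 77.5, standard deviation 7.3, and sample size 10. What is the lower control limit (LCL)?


LCL = 77.5 - 3 * 7.3 / sqrt(10)

70.57


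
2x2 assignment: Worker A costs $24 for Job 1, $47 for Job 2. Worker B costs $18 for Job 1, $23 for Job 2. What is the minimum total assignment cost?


Option 1: A->1 + B->2 = $24 + $23 = $47
Option 2: A->2 + B->1 = $47 + $18 = $65
Min cost = min($47, $65) = $47

$47


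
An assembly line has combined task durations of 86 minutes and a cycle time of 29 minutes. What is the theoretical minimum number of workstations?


Formula: N_min = ceil(Sum of Task Times / Cycle Time)
N_min = ceil(86 min / 29 min) = ceil(2.9655)
N_min = 3 stations

3


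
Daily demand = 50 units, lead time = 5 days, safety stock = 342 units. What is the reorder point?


Formula: ROP = (Daily Demand * Lead Time) + Safety Stock
Demand during lead time = 50 * 5 = 250 units
ROP = 250 + 342 = 592 units

592 units


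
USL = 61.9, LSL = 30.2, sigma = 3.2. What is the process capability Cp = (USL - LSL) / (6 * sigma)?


Cp = (61.9 - 30.2) / (6 * 3.2)

1.65


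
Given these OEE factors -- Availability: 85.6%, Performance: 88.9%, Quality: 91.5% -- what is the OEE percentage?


Formula: OEE = Availability * Performance * Quality / 10000
A * P = 85.6% * 88.9% / 100 = 76.1%
OEE = 76.1% * 91.5% / 100 = 69.6%

69.6%


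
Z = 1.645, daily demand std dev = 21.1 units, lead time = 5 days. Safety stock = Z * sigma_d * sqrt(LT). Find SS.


Formula: SS = z * sigma_d * sqrt(LT)
sqrt(LT) = sqrt(5) = 2.2361
SS = 1.645 * 21.1 * 2.2361
SS = 77.6 units

77.6 units


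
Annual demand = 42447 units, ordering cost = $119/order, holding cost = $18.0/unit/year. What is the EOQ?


Formula: EOQ = sqrt(2 * D * S / H)
Numerator: 2 * 42447 * 119 = 10102386
2DS/H = 10102386 / 18.0 = 561243.7
EOQ = sqrt(561243.7) = 749.2 units

749.2 units


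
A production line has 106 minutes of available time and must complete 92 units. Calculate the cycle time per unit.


Formula: CT = Available Time / Number of Units
CT = 106 min / 92 units
CT = 1.15 min/unit

1.15 min/unit


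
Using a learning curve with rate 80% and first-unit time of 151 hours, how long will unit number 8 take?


Formula: T_n = T_1 * (learning_rate)^(log2(n)) where learning_rate = rate/100
Doublings = log2(8) = 3
T_n = 151 * 0.8^3
T_n = 151 * 0.512 = 77.3 hours

77.3 hours


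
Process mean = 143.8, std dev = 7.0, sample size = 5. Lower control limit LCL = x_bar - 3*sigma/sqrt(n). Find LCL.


LCL = 143.8 - 3 * 7.0 / sqrt(5)

134.41


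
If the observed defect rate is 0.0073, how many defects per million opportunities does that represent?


DPMO = defect_rate * 1000000 = 0.0073 * 1000000

7300


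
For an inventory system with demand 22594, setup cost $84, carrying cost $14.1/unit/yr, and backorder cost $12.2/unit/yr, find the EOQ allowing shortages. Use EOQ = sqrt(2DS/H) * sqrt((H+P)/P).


Formula: EOQ* = sqrt(2DS/H) * sqrt((H+P)/P)
Base EOQ = sqrt(2*22594*84/14.1) = 518.85 units
Correction = sqrt((14.1+12.2)/12.2) = 1.46824
EOQ* = 518.85 * 1.46824 = 761.8 units

761.8 units


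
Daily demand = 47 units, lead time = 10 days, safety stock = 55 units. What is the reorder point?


Formula: ROP = (Daily Demand * Lead Time) + Safety Stock
Demand during lead time = 47 * 10 = 470 units
ROP = 470 + 55 = 525 units

525 units


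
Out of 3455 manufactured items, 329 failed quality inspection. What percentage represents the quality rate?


Formula: Quality Rate = Good Pieces / Total Pieces * 100
Good pieces = 3455 - 329 = 3126
QR = 3126 / 3455 * 100 = 90.5%

90.5%


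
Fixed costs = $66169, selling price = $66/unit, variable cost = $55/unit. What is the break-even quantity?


Formula: BEQ = Fixed Costs / (Price - Variable Cost)
Contribution margin = $66 - $55 = $11/unit
BEQ = ceil($66169 / $11/unit) = ceil(6015.36) = 6016 units

6016 units


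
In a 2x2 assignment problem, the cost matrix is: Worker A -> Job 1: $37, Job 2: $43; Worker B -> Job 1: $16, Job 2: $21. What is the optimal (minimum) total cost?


Option 1: A->1 + B->2 = $37 + $21 = $58
Option 2: A->2 + B->1 = $43 + $16 = $59
Min cost = min($58, $59) = $58

$58


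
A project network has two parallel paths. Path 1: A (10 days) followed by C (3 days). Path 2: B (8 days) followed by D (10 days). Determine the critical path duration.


Path 1 = 10 + 3 = 13 days
Path 2 = 8 + 10 = 18 days
Duration = max(13, 18) = 18 days

18 days


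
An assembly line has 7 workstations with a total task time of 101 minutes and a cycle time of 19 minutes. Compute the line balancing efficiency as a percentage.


Formula: Efficiency = Sum of Task Times / (N_stations * CT) * 100
Total station capacity = 7 stations * 19 min = 133 min
Efficiency = 101 / 133 * 100 = 75.9%

75.9%


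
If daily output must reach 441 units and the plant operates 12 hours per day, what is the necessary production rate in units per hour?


Formula: Production Rate = Daily Demand / Available Hours
Rate = 441 units/day / 12 hours/day
Rate = 36.8 units/hour

36.8 units/hour


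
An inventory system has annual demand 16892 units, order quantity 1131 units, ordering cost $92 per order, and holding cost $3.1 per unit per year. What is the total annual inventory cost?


TC = 16892/1131 * 92 + 1131/2 * 3.1

$3127.11


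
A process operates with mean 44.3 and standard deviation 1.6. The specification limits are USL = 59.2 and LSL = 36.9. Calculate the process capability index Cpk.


Cpu = (59.2 - 44.3) / (3 * 1.6) = 3.1
Cpl = (44.3 - 36.9) / (3 * 1.6) = 1.54
Cpk = min(3.1, 1.54) = 1.54

1.54


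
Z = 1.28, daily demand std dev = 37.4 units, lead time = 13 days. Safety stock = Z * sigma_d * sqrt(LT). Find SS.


Formula: SS = z * sigma_d * sqrt(LT)
sqrt(LT) = sqrt(13) = 3.6056
SS = 1.28 * 37.4 * 3.6056
SS = 172.6 units

172.6 units


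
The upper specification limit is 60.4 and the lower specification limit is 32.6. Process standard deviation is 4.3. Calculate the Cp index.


Cp = (60.4 - 32.6) / (6 * 4.3)

1.08


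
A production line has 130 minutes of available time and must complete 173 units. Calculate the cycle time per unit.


Formula: CT = Available Time / Number of Units
CT = 130 min / 173 units
CT = 0.75 min/unit

0.75 min/unit


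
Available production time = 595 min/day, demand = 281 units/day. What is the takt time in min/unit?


Formula: Takt Time = Available Production Time / Customer Demand
Takt = 595 min/day / 281 units/day
Takt = 2.12 min/unit

2.12 min/unit


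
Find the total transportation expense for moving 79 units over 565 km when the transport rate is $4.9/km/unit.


TC = dist * cost * units = 565 * 4.9 * 79 = $218711.50

$218711.50


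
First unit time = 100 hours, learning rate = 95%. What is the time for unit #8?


Formula: T_n = T_1 * (learning_rate)^(log2(n)) where learning_rate = rate/100
Doublings = log2(8) = 3
T_n = 100 * 0.95^3
T_n = 100 * 0.8574 = 85.7 hours

85.7 hours


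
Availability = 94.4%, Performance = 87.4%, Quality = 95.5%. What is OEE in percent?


Formula: OEE = Availability * Performance * Quality / 10000
A * P = 94.4% * 87.4% / 100 = 82.51%
OEE = 82.51% * 95.5% / 100 = 78.8%

78.8%


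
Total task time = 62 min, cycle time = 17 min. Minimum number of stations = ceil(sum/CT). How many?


Formula: N_min = ceil(Sum of Task Times / Cycle Time)
N_min = ceil(62 min / 17 min) = ceil(3.6471)
N_min = 4 stations

4


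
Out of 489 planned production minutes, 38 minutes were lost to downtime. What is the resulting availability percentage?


Formula: Availability = (Planned Time - Downtime) / Planned Time * 100
Uptime = 489 - 38 = 451 min
Availability = 451 / 489 * 100 = 92.2%

92.2%


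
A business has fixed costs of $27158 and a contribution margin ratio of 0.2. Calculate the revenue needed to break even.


Formula: BER = Fixed Costs / Contribution Margin Ratio
BER = $27158 / 0.2
BER = $135790.00 (to the nearest cent)

$135790.00


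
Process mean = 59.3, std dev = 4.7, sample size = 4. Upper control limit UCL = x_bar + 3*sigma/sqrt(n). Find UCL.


UCL = 59.3 + 3 * 4.7 / sqrt(4)

66.35


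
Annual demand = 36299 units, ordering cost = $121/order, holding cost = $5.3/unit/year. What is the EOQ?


Formula: EOQ = sqrt(2 * D * S / H)
Numerator: 2 * 36299 * 121 = 8784358
2DS/H = 8784358 / 5.3 = 1657426.0
EOQ = sqrt(1657426.0) = 1287.4 units

1287.4 units


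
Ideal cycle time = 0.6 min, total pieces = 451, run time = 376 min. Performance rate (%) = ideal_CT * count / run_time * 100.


Formula: Performance = (Ideal CT * Total Count) / Run Time * 100
Ideal output time = 0.6 * 451 = 270.6 min
Performance = 270.6 / 376 * 100 = 72.0%

72.0%


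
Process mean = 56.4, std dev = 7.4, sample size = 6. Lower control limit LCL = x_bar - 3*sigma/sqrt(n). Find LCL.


LCL = 56.4 - 3 * 7.4 / sqrt(6)

47.34


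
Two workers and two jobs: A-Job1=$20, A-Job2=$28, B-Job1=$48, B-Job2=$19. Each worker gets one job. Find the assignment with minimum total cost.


Option 1: A->1 + B->2 = $20 + $19 = $39
Option 2: A->2 + B->1 = $28 + $48 = $76
Min cost = min($39, $76) = $39

$39


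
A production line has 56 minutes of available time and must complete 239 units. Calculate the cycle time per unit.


Formula: CT = Available Time / Number of Units
CT = 56 min / 239 units
CT = 0.23 min/unit

0.23 min/unit


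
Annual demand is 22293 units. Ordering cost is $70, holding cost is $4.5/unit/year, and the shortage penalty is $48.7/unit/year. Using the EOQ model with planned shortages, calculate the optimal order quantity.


Formula: EOQ* = sqrt(2DS/H) * sqrt((H+P)/P)
Base EOQ = sqrt(2*22293*70/4.5) = 832.8 units
Correction = sqrt((4.5+48.7)/48.7) = 1.04518
EOQ* = 832.8 * 1.04518 = 870.4 units

870.4 units


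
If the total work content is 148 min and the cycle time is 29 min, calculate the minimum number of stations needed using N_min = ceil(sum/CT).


Formula: N_min = ceil(Sum of Task Times / Cycle Time)
N_min = ceil(148 min / 29 min) = ceil(5.1034)
N_min = 6 stations

6


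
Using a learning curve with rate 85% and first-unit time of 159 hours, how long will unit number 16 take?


Formula: T_n = T_1 * (learning_rate)^(log2(n)) where learning_rate = rate/100
Doublings = log2(16) = 4
T_n = 159 * 0.85^4
T_n = 159 * 0.522 = 83.0 hours

83.0 hours


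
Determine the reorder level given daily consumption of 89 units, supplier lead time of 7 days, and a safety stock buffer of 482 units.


Formula: ROP = (Daily Demand * Lead Time) + Safety Stock
Demand during lead time = 89 * 7 = 623 units
ROP = 623 + 482 = 1105 units

1105 units


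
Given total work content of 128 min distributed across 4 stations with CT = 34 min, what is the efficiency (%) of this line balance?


Formula: Efficiency = Sum of Task Times / (N_stations * CT) * 100
Total station capacity = 4 stations * 34 min = 136 min
Efficiency = 128 / 136 * 100 = 94.1%

94.1%


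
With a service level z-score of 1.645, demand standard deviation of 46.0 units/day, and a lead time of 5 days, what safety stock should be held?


Formula: SS = z * sigma_d * sqrt(LT)
sqrt(LT) = sqrt(5) = 2.2361
SS = 1.645 * 46.0 * 2.2361
SS = 169.2 units

169.2 units


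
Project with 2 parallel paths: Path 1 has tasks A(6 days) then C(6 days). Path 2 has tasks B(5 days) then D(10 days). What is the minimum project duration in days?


Path 1 = 6 + 6 = 12 days
Path 2 = 5 + 10 = 15 days
Duration = max(12, 15) = 15 days

15 days


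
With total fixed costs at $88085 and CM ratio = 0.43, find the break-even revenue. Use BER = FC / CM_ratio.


Formula: BER = Fixed Costs / Contribution Margin Ratio
BER = $88085 / 0.43
BER = $204848.84 (to the nearest cent)

$204848.84


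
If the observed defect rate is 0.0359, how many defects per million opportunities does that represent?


DPMO = defect_rate * 1000000 = 0.0359 * 1000000

35900


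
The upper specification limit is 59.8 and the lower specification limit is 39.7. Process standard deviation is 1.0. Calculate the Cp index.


Cp = (59.8 - 39.7) / (6 * 1.0)

3.35


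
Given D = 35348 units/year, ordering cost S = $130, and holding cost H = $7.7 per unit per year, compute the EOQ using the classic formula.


Formula: EOQ = sqrt(2 * D * S / H)
Numerator: 2 * 35348 * 130 = 9190480
2DS/H = 9190480 / 7.7 = 1193568.8
EOQ = sqrt(1193568.8) = 1092.5 units

1092.5 units


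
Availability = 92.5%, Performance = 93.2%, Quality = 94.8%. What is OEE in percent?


Formula: OEE = Availability * Performance * Quality / 10000
A * P = 92.5% * 93.2% / 100 = 86.21%
OEE = 86.21% * 94.8% / 100 = 81.7%

81.7%


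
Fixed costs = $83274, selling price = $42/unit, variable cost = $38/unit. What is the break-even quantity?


Formula: BEQ = Fixed Costs / (Price - Variable Cost)
Contribution margin = $42 - $38 = $4/unit
BEQ = ceil($83274 / $4/unit) = ceil(20818.5) = 20819 units

20819 units


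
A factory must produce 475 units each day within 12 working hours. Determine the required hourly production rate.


Formula: Production Rate = Daily Demand / Available Hours
Rate = 475 units/day / 12 hours/day
Rate = 39.6 units/hour

39.6 units/hour


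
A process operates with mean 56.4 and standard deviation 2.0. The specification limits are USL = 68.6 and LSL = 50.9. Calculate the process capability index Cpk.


Cpu = (68.6 - 56.4) / (3 * 2.0) = 2.03
Cpl = (56.4 - 50.9) / (3 * 2.0) = 0.92
Cpk = min(2.03, 0.92) = 0.92

0.92


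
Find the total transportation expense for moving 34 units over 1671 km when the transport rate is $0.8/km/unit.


TC = dist * cost * units = 1671 * 0.8 * 34 = $45451.20

$45451.20


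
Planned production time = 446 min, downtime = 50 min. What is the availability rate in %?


Formula: Availability = (Planned Time - Downtime) / Planned Time * 100
Uptime = 446 - 50 = 396 min
Availability = 396 / 446 * 100 = 88.8%

88.8%


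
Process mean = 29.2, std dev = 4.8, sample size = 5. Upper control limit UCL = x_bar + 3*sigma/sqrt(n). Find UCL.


UCL = 29.2 + 3 * 4.8 / sqrt(5)

35.64


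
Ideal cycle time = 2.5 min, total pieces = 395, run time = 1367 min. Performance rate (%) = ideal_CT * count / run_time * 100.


Formula: Performance = (Ideal CT * Total Count) / Run Time * 100
Ideal output time = 2.5 * 395 = 987.5 min
Performance = 987.5 / 1367 * 100 = 72.2%

72.2%


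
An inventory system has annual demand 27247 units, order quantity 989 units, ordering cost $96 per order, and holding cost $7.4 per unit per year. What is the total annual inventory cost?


TC = 27247/989 * 96 + 989/2 * 7.4

$6304.10


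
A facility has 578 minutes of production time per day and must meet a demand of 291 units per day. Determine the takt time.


Formula: Takt Time = Available Production Time / Customer Demand
Takt = 578 min/day / 291 units/day
Takt = 1.99 min/unit

1.99 min/unit


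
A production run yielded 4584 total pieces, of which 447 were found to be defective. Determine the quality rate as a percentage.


Formula: Quality Rate = Good Pieces / Total Pieces * 100
Good pieces = 4584 - 447 = 4137
QR = 4137 / 4584 * 100 = 90.2%

90.2%


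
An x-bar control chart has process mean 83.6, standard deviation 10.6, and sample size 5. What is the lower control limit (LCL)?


LCL = 83.6 - 3 * 10.6 / sqrt(5)

69.38


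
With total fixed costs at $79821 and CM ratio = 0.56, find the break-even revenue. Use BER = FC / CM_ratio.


Formula: BER = Fixed Costs / Contribution Margin Ratio
BER = $79821 / 0.56
BER = $142537.50 (to the nearest cent)

$142537.50


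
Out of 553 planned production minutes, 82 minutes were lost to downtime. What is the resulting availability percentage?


Formula: Availability = (Planned Time - Downtime) / Planned Time * 100
Uptime = 553 - 82 = 471 min
Availability = 471 / 553 * 100 = 85.2%

85.2%


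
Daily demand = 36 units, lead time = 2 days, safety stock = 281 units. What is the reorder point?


Formula: ROP = (Daily Demand * Lead Time) + Safety Stock
Demand during lead time = 36 * 2 = 72 units
ROP = 72 + 281 = 353 units

353 units


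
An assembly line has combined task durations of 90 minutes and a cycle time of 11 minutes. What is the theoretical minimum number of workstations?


Formula: N_min = ceil(Sum of Task Times / Cycle Time)
N_min = ceil(90 min / 11 min) = ceil(8.1818)
N_min = 9 stations

9


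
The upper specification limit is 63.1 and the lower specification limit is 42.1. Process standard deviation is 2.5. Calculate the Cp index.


Cp = (63.1 - 42.1) / (6 * 2.5)

1.4


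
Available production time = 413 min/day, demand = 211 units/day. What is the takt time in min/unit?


Formula: Takt Time = Available Production Time / Customer Demand
Takt = 413 min/day / 211 units/day
Takt = 1.96 min/unit

1.96 min/unit


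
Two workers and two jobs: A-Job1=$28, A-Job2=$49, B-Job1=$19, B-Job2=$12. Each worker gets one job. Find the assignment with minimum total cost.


Option 1: A->1 + B->2 = $28 + $12 = $40
Option 2: A->2 + B->1 = $49 + $19 = $68
Min cost = min($40, $68) = $40

$40


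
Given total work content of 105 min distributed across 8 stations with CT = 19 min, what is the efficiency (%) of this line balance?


Formula: Efficiency = Sum of Task Times / (N_stations * CT) * 100
Total station capacity = 8 stations * 19 min = 152 min
Efficiency = 105 / 152 * 100 = 69.1%

69.1%


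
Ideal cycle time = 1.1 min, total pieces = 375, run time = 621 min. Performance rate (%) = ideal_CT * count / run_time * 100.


Formula: Performance = (Ideal CT * Total Count) / Run Time * 100
Ideal output time = 1.1 * 375 = 412.5 min
Performance = 412.5 / 621 * 100 = 66.4%

66.4%


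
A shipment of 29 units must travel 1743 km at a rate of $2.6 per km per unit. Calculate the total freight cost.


TC = dist * cost * units = 1743 * 2.6 * 29 = $131422.20

$131422.20


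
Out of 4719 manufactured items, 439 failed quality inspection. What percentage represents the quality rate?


Formula: Quality Rate = Good Pieces / Total Pieces * 100
Good pieces = 4719 - 439 = 4280
QR = 4280 / 4719 * 100 = 90.7%

90.7%


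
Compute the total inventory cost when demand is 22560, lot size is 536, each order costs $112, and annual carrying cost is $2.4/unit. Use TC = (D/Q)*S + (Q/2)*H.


TC = 22560/536 * 112 + 536/2 * 2.4

$5357.23


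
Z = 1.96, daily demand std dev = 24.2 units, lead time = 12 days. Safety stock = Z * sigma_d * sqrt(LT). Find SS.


Formula: SS = z * sigma_d * sqrt(LT)
sqrt(LT) = sqrt(12) = 3.4641
SS = 1.96 * 24.2 * 3.4641
SS = 164.3 units

164.3 units


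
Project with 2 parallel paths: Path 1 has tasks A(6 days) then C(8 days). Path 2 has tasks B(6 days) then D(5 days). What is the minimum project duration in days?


Path 1 = 6 + 8 = 14 days
Path 2 = 6 + 5 = 11 days
Duration = max(14, 11) = 14 days

14 days


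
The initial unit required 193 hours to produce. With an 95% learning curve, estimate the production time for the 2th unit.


Formula: T_n = T_1 * (learning_rate)^(log2(n)) where learning_rate = rate/100
Doublings = log2(2) = 1
T_n = 193 * 0.95^1
T_n = 193 * 0.95 = 183.4 hours

183.4 hours


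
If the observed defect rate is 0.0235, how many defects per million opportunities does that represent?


DPMO = defect_rate * 1000000 = 0.0235 * 1000000

23500
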